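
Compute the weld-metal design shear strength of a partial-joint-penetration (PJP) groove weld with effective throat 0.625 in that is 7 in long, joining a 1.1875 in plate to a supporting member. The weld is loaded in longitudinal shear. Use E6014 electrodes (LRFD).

φR_n ≈ 118 kip

E60XX → F_EXX = 60 ksi.
Effective throat (given) t_e = 0.625 in.
A_we = 0.625 × 7 = 4.375 in².
F_nw = 0.6 F_EXX = 36 ksi.
φR_n = 0.75 × 36 × 4.375 = 118.1 kip.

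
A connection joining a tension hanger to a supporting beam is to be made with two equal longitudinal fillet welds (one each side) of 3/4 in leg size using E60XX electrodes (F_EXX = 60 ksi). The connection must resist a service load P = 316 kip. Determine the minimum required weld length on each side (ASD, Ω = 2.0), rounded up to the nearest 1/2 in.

Throat t_e = 0.707 × 0.75 = 0.5302 in.
r_n/Ω = (0.6 × 60 × 0.5302) / 2.0 = 9.544 kip/in.
L_req = P / (r_n/Ω) = 316 / 9.544 = 33.11 in total.
Per side: 33.11 / 2 = 16.55 in.
Round up → use L = 17 in on each side.

L = 17 in on each side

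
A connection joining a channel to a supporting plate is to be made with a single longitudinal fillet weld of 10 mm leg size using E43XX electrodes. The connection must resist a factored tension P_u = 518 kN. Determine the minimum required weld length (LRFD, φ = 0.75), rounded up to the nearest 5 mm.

L = 380 mm

E43XX → F_EXX = 430 MPa.
Throat t_e = 0.707 × 10 = 7.07 mm.
φr_n = 0.75 × 0.6 × 430 × 7.07 × 10⁻³ = 1.368 kN/mm.
L_req = P_u / φr_n = 518 / 1.368 = 378.6 mm total.
Round up → use L = 380 mm.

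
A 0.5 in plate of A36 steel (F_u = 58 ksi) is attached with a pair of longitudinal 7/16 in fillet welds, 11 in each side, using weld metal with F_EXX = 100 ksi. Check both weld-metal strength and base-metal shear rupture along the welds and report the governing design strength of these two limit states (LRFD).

φR_n ≈ 287 kip (base-metal shear rupture governs)

t_e = 0.707 × 0.4375 = 0.3093 in; L = 22 in.
Weld metal: φR_n = 0.75 × 0.6 × 100 × 0.3093 × 22 = 306.2 kip.
Base metal (shear rupture): φR_n = 0.75 × 0.6 × 58 × 0.5 × 22 = 287.1 kip.
Governing: base-metal shear rupture.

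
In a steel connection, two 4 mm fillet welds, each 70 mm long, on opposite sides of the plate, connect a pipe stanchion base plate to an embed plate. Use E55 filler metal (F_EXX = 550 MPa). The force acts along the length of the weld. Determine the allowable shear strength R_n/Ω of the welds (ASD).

Effective throat t_e = 0.707 × 4 = 2.828 mm.
Total length L = 140 mm; A_we = 2.828 × 140 = 395.9 mm².
F_nw = 0.6 F_EXX = 0.6 × 550 = 330 MPa.
R_n = 330 × 395.9 × 10⁻³ = 130.7 kN; R_n/Ω = 130.7/2.0 = 65.33 kN.

R_n/Ω ≈ 65.3 kN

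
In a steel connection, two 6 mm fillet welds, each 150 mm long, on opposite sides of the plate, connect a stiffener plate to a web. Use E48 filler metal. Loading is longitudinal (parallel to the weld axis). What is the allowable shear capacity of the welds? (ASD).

E48XX → F_EXX = 480 MPa.
Effective throat t_e = 0.707 × 6 = 4.242 mm.
Total length L = 300 mm; A_we = 4.242 × 300 = 1273 mm².
F_nw = 0.6 F_EXX = 0.6 × 480 = 288 MPa.
R_n = 288 × 1273 × 10⁻³ = 366.5 kN; R_n/Ω = 366.5/2.0 = 183.3 kN.

R_n/Ω ≈ 183 kN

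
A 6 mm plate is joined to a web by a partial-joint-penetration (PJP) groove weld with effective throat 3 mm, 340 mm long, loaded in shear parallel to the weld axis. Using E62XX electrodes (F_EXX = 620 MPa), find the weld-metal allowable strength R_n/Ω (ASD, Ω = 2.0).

R_n/Ω ≈ 190 kN

Effective throat (given) t_e = 3 mm.
A_we = 3 × 340 = 1020 mm².
F_nw = 0.6 F_EXX = 372 MPa.
R_n/Ω = (372 × 1020) / 2.0 × 10⁻³ = 189.7 kN.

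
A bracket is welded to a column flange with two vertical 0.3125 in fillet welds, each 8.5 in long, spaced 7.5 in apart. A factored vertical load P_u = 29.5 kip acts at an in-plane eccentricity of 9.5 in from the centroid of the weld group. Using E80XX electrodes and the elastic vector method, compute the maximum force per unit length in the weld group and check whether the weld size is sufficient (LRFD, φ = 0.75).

f_max ≈ 5.94 kip/in; adequate

E80XX → F_EXX = 80 ksi.
Total weld length L_w = 17 in. Treat welds as unit-width lines.
Polar moment about centroid: J = 2[d³/12 + d(b/2)²] = 2[8.5³/12 + 8.5×3.75²] = 341.4 in³.
Direct shear f_v = P/L_w = 29.5 / 17 = 1.735 kip/in (vertical).
Torsion M = P·e = 29.5 × 9.5 = 280.25 kip·in.
Critical point at (x, y) = (3.75, 4.25) from centroid. f_tx = M·y/J = 3.489 kip/in; f_ty = M·x/J = 3.078 kip/in.
Resultant f_max = √[f_tx² + (f_v + f_ty)²] = √[3.489² + (1.735 + 3.078)²] = 5.945 kip/in.
Capacity per unit length: φr_n = 0.75 × 0.6 × 80 × (0.707 × 0.3125) = 7.954 kip/in.
5.945 ≤ 7.954 → adequate.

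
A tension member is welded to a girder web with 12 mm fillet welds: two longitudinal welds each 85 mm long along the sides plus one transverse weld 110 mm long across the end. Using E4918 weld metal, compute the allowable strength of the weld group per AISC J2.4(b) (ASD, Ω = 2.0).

R_n/Ω ≈ 386 kN

E49XX → F_EXX = 490 MPa.
t_e = 0.707 × 12 = 8.484 mm.
R_nwl = 0.6 × 490 × 8.484 × 170 × 10⁻³ = 424 kN (longitudinal, 2 welds).
R_nwt = 0.6 × 490 × 8.484 × 110 × 10⁻³ = 274.4 kN (transverse, base value).
(i) R_nwl + R_nwt = 698.4 kN; (ii) 0.85 R_nwl + 1.5 R_nwt = 772 kN.
R_n = max = 772 kN [governs: (ii)]; R_n/Ω = 386 kN.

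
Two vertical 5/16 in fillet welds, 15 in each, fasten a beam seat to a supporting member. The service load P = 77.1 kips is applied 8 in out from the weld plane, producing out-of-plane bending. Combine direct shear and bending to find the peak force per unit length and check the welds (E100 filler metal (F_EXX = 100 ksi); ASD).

f_max ≈ 8.62 kip/in; NOT adequate

L_w = 2 × 15 = 30 in; section modulus (unit throat) S = 2 × L²/6 = 75 in².
Direct shear f_v = P/L_w = 77.1/30 = 2.57 kip/in.
Moment M = P × e = 77.1 × 8 = 616.8 kip·in; bending f_b = M/S = 8.224 kip/in.
f_max = √(f_v² + f_b²) = √(2.57² + 8.224²) = 8.616 kip/in.
r_n/Ω = (1/2.0) × 0.6 × 100 × (0.707 × 0.3125) = 6.628 kip/in → NOT adequate.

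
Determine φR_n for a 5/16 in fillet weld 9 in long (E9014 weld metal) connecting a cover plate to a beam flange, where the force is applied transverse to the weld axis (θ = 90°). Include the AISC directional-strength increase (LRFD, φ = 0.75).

φR_n ≈ 121 kips

E90XX → F_EXX = 90 ksi.
t_e = 0.707 × 0.3125 = 0.2209 in; A_we = 0.2209 × 9 = 1.988 in².
Directional factor: 1.0 + 0.5 sin^1.5(90°) = 1.5.
F_nw = 0.6 × 90 × 1.5 = 81 ksi.
φR_n = 0.75 × 81 × 1.988 = 120.8 kips.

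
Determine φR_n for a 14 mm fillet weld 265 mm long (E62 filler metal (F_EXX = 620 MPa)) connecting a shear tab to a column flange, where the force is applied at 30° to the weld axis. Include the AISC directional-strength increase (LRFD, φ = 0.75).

φR_n ≈ 861 kN

t_e = 0.707 × 14 = 9.898 mm; A_we = 9.898 × 265 = 2623 mm².
Directional factor: 1.0 + 0.5 sin^1.5(30°) = 1.177.
F_nw = 0.6 × 620 × 1.177 = 437.8 MPa.
φR_n = 0.75 × 437.8 × 2623 × 10⁻³ = 861.2 kN.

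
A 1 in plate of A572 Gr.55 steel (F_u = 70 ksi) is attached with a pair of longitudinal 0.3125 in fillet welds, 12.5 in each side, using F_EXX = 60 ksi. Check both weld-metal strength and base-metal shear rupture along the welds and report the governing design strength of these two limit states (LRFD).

φR_n ≈ 149 kip (weld metal governs)

t_e = 0.707 × 0.3125 = 0.2209 in; L = 25 in.
Weld metal: φR_n = 0.75 × 0.6 × 60 × 0.2209 × 25 = 149.1 kip.
Base metal (shear rupture): φR_n = 0.75 × 0.6 × 70 × 1 × 25 = 787.5 kip.
Governing: weld metal.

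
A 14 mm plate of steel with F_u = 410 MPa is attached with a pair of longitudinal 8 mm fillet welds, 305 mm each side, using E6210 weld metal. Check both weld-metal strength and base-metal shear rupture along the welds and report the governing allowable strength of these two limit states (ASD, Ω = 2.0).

E62XX → F_EXX = 620 MPa.
t_e = 0.707 × 8 = 5.656 mm; L = 610 mm.
Weld metal: R_n/Ω = (1/2.0) × 0.6 × 620 × 5.656 × 610 × 10⁻³ = 641.7 kN.
Base metal (shear rupture): R_n/Ω = (1/2.0) × 0.6 × 410 × 14 × 610 × 10⁻³ = 1050 kN.
Governing: weld metal.

R_n/Ω ≈ 642 kN (weld metal governs)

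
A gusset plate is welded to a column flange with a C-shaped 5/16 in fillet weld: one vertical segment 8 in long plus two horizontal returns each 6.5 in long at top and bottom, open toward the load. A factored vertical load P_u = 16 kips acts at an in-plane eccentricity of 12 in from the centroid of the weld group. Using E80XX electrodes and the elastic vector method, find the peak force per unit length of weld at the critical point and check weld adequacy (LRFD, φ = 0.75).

E80XX → F_EXX = 80 ksi.
Total weld length L_w = 21 in. Treat welds as unit-width lines.
Centroid: x̄ = 2×6.5×3.25 / 21 = 2.012 in from the vertical weld.
Polar moment about centroid: J = I_x + I_y = [8³/12 + 2×6.5×4²] + [8×2.012² + 2(6.5³/12 + 6.5×1.238²)] = 348.7 in³.
Direct shear f_v = P/L_w = 16 / 21 = 0.7619 kip/in (vertical).
Torsion M = P·e = 16 × 12 = 192 kip·in.
Critical point at (x, y) = (4.488, 4) from centroid. f_tx = M·y/J = 2.202 kip/in; f_ty = M·x/J = 2.471 kip/in.
Resultant f_max = √[f_tx² + (f_v + f_ty)²] = √[2.202² + (0.7619 + 2.471)²] = 3.912 kip/in.
Capacity per unit length: φr_n = 0.75 × 0.6 × 80 × (0.707 × 0.3125) = 7.954 kip/in.
3.912 ≤ 7.954 → adequate.

f_max ≈ 3.91 kip/in; adequate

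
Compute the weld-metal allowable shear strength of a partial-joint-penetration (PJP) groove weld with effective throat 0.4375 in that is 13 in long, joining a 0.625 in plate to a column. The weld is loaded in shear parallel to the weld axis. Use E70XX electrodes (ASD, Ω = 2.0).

E70XX → F_EXX = 70 ksi.
Effective throat (given) t_e = 0.4375 in.
A_we = 0.4375 × 13 = 5.688 in².
F_nw = 0.6 F_EXX = 42 ksi.
R_n/Ω = (42 × 5.688) / 2.0 = 119.4 kip.

R_n/Ω ≈ 119 kip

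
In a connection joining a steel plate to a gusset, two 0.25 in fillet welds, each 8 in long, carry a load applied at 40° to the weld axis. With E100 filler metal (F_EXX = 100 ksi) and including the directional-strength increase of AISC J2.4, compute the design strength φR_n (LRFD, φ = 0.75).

t_e = 0.707 × 0.25 = 0.1767 in; A_we = 0.1767 × 16 = 2.828 in².
Directional factor: 1.0 + 0.5 sin^1.5(40°) = 1.258.
F_nw = 0.6 × 100 × 1.258 = 75.46 ksi.
φR_n = 0.75 × 75.46 × 2.828 = 160.1 kip.

φR_n ≈ 160 kip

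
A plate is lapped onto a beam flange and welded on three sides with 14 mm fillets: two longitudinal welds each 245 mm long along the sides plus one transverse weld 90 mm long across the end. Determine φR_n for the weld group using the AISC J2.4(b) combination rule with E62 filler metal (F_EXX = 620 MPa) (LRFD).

t_e = 0.707 × 14 = 9.898 mm.
R_nwl = 0.6 × 620 × 9.898 × 490 × 10⁻³ = 1804 kN (longitudinal, 2 welds).
R_nwt = 0.6 × 620 × 9.898 × 90 × 10⁻³ = 331.4 kN (transverse, base value).
(i) R_nwl + R_nwt = 2136 kN; (ii) 0.85 R_nwl + 1.5 R_nwt = 2031 kN.
R_n = max = 2136 kN [governs: (i)]; φR_n = 1602 kN.

φR_n ≈ 1600 kN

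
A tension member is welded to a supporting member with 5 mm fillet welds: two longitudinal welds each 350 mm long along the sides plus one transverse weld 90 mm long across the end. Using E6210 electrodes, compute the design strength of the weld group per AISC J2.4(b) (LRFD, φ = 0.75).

E62XX → F_EXX = 620 MPa.
t_e = 0.707 × 5 = 3.535 mm.
R_nwl = 0.6 × 620 × 3.535 × 700 × 10⁻³ = 920.5 kN (longitudinal, 2 welds).
R_nwt = 0.6 × 620 × 3.535 × 90 × 10⁻³ = 118.4 kN (transverse, base value).
(i) R_nwl + R_nwt = 1039 kN; (ii) 0.85 R_nwl + 1.5 R_nwt = 960 kN.
R_n = max = 1039 kN [governs: (i)]; φR_n = 779.1 kN.

φR_n ≈ 779 kN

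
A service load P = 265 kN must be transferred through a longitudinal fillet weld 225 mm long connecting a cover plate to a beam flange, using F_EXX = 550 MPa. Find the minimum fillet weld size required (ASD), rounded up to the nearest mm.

Total weld length L = 225 mm.
Required throat t_e = P × Ω / (0.6 F_EXX × L) = 265 × 2.0 / (0.6 × 550 × 225 × 10⁻³) = 7.138 mm.
Required leg w = t_e / 0.707 = 10.1 mm → use 11 mm.

w = 11 mm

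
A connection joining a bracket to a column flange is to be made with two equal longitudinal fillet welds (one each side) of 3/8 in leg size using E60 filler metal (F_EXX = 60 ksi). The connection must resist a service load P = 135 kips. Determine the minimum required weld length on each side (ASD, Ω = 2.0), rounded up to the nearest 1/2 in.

L = 14.5 in on each side

Throat t_e = 0.707 × 0.375 = 0.2651 in.
r_n/Ω = (0.6 × 60 × 0.2651) / 2.0 = 4.772 kip/in.
L_req = P / (r_n/Ω) = 135 / 4.772 = 28.29 in total.
Per side: 28.29 / 2 = 14.14 in.
Round up → use L = 14.5 in on each side.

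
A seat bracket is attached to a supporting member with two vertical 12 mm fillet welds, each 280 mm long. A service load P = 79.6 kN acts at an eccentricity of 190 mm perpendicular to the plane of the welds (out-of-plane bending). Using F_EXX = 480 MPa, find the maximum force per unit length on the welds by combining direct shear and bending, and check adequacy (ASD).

L_w = 2 × 280 = 560 mm; section modulus (unit throat) S = 2 × L²/6 = 26130 mm².
Direct shear f_v = P/L_w = 79.6×10³/560 = 142.1 N/mm.
Moment M = P × e = 79.6×10³ × 190 = 15124000 N·mm; bending f_b = M/S = 578.7 N/mm.
f_max = √(f_v² + f_b²) = √(142.1² + 578.7²) = 595.9 N/mm.
r_n/Ω = (1/2.0) × 0.6 × 480 × (0.707 × 12) = 1222 N/mm → adequate.

f_max ≈ 596 N/mm; adequate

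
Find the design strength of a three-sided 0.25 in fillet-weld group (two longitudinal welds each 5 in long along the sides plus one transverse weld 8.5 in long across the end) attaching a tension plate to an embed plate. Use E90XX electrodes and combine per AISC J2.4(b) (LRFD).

φR_n ≈ 152 kips

E90XX → F_EXX = 90 ksi.
t_e = 0.707 × 0.25 = 0.1767 in.
R_nwl = 0.6 × 90 × 0.1767 × 10 = 95.44 kips (longitudinal, 2 welds).
R_nwt = 0.6 × 90 × 0.1767 × 8.5 = 81.13 kips (transverse, base value).
(i) R_nwl + R_nwt = 176.6 kips; (ii) 0.85 R_nwl + 1.5 R_nwt = 202.8 kips.
R_n = max = 202.8 kips [governs: (ii)]; φR_n = 152.1 kips.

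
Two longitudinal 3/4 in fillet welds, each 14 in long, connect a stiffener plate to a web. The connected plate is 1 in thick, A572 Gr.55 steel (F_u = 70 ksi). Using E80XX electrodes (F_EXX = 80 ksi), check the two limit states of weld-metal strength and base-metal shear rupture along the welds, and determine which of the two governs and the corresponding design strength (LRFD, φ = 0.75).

t_e = 0.707 × 0.75 = 0.5302 in; L = 28 in.
Weld metal: φR_n = 0.75 × 0.6 × 80 × 0.5302 × 28 = 534.5 kip.
Base metal (shear rupture): φR_n = 0.75 × 0.6 × 70 × 1 × 28 = 882 kip.
Governing: weld metal.

φR_n ≈ 534 kip (weld metal governs)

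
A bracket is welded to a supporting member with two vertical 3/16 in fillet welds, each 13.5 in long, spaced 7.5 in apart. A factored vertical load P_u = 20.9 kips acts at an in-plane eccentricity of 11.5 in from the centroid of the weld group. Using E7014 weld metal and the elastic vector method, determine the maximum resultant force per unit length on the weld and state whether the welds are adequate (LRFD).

f_max ≈ 2.81 kip/in; adequate

E70XX → F_EXX = 70 ksi.
Total weld length L_w = 27 in. Treat welds as unit-width lines.
Polar moment about centroid: J = 2[d³/12 + d(b/2)²] = 2[13.5³/12 + 13.5×3.75²] = 789.8 in³.
Direct shear f_v = P/L_w = 20.9 / 27 = 0.7741 kip/in (vertical).
Torsion M = P·e = 20.9 × 11.5 = 240.35 kip·in.
Critical point at (x, y) = (3.75, 6.75) from centroid. f_tx = M·y/J = 2.054 kip/in; f_ty = M·x/J = 1.141 kip/in.
Resultant f_max = √[f_tx² + (f_v + f_ty)²] = √[2.054² + (0.7741 + 1.141)²] = 2.809 kip/in.
Capacity per unit length: φr_n = 0.75 × 0.6 × 70 × (0.707 × 0.1875) = 4.176 kip/in.
2.809 ≤ 4.176 → adequate.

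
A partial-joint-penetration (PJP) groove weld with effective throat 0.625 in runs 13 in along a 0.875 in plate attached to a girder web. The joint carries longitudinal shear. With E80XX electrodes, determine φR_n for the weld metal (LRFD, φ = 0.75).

E80XX → F_EXX = 80 ksi.
Effective throat (given) t_e = 0.625 in.
A_we = 0.625 × 13 = 8.125 in².
F_nw = 0.6 F_EXX = 48 ksi.
φR_n = 0.75 × 48 × 8.125 = 292.5 kips.

φR_n ≈ 292 kips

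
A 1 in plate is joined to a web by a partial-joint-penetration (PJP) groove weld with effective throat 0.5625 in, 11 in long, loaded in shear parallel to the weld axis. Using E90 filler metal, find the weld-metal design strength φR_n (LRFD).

E90XX → F_EXX = 90 ksi.
Effective throat (given) t_e = 0.5625 in.
A_we = 0.5625 × 11 = 6.188 in².
F_nw = 0.6 F_EXX = 54 ksi.
φR_n = 0.75 × 54 × 6.188 = 250.6 kips.

φR_n ≈ 251 kips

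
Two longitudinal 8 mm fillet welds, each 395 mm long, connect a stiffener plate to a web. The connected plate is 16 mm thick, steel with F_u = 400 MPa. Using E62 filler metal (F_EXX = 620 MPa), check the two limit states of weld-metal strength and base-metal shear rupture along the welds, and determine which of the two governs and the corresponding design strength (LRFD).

t_e = 0.707 × 8 = 5.656 mm; L = 790 mm.
Weld metal: φR_n = 0.75 × 0.6 × 620 × 5.656 × 790 × 10⁻³ = 1247 kN.
Base metal (shear rupture): φR_n = 0.75 × 0.6 × 400 × 16 × 790 × 10⁻³ = 2275 kN.
Governing: weld metal.

φR_n ≈ 1250 kN (weld metal governs)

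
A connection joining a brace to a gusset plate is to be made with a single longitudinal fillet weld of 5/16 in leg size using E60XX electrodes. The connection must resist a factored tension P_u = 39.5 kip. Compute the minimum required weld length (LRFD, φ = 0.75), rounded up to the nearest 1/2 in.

L = 7 in

E60XX → F_EXX = 60 ksi.
Throat t_e = 0.707 × 0.3125 = 0.2209 in.
φr_n = 0.75 × 0.6 × 60 × 0.2209 = 5.965 kip/in.
L_req = P_u / φr_n = 39.5 / 5.965 = 6.622 in total.
Round up → use L = 7 in.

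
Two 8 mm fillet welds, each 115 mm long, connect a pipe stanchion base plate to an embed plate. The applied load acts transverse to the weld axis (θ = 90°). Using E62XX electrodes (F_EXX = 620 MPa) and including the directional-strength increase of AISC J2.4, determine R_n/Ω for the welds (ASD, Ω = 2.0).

t_e = 0.707 × 8 = 5.656 mm; A_we = 5.656 × 230 = 1301 mm².
Directional factor: 1.0 + 0.5 sin^1.5(90°) = 1.5.
F_nw = 0.6 × 620 × 1.5 = 558 MPa.
R_n/Ω = (558 × 1301) / 2.0 × 10⁻³ = 362.9 kN.

R_n/Ω ≈ 363 kN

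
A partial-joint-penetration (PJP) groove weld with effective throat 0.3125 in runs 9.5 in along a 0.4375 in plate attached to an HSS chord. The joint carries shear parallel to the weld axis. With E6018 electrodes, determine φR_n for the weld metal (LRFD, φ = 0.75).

E60XX → F_EXX = 60 ksi.
Effective throat (given) t_e = 0.3125 in.
A_we = 0.3125 × 9.5 = 2.969 in².
F_nw = 0.6 F_EXX = 36 ksi.
φR_n = 0.75 × 36 × 2.969 = 80.16 kip.

φR_n ≈ 80.2 kip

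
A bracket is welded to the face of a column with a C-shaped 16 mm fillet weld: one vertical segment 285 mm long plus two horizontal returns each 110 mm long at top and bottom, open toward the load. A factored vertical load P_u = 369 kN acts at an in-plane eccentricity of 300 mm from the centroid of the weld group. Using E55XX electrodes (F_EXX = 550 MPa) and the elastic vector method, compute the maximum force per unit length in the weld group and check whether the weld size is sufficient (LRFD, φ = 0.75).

Total weld length L_w = 505 mm. Treat welds as unit-width lines.
Centroid: x̄ = 2×110×55 / 505 = 23.96 mm from the vertical weld.
Polar moment about centroid: J = I_x + I_y = [285³/12 + 2×110×142.5²] + [285×23.96² + 2(110³/12 + 110×31.04²)] = 6994000 mm³.
Direct shear f_v = P/L_w = 369×10³ / 505 = 730.7 N/mm (vertical).
Torsion M = P·e = 369×10³ × 300 = 110700000 N·mm.
Critical point at (x, y) = (86.04, 142.5) from centroid. f_tx = M·y/J = 2256 N/mm; f_ty = M·x/J = 1362 N/mm.
Resultant f_max = √[f_tx² + (f_v + f_ty)²] = √[2256² + (730.7 + 1362)²] = 3077 N/mm.
Capacity per unit length: φr_n = 0.75 × 0.6 × 550 × (0.707 × 16) = 2800 N/mm.
3077 > 2800 → NOT adequate.

f_max ≈ 3080 N/mm; NOT adequate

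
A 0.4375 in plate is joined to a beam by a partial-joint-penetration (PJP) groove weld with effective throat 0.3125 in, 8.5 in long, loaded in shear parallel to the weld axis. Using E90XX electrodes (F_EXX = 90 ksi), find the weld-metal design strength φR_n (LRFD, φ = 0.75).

Effective throat (given) t_e = 0.3125 in.
A_we = 0.3125 × 8.5 = 2.656 in².
F_nw = 0.6 F_EXX = 54 ksi.
φR_n = 0.75 × 54 × 2.656 = 107.6 kip.

φR_n ≈ 108 kip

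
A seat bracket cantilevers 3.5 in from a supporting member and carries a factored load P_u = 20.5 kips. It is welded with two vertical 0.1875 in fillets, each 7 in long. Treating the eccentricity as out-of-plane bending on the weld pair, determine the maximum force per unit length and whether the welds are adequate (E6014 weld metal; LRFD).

E60XX → F_EXX = 60 ksi.
L_w = 2 × 7 = 14 in; section modulus (unit throat) S = 2 × L²/6 = 16.33 in².
Direct shear f_v = P/L_w = 20.5/14 = 1.464 kip/in.
Moment M = P × e = 20.5 × 3.5 = 71.75 kip·in; bending f_b = M/S = 4.393 kip/in.
f_max = √(f_v² + f_b²) = √(1.464² + 4.393²) = 4.63 kip/in.
φr_n = 0.75 × 0.6 × 60 × (0.707 × 0.1875) = 3.579 kip/in → NOT adequate.

f_max ≈ 4.63 kip/in; NOT adequate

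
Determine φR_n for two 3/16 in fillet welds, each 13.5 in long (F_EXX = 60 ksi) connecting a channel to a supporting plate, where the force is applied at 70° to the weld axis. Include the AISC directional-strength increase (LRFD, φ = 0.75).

t_e = 0.707 × 0.1875 = 0.1326 in; A_we = 0.1326 × 27 = 3.579 in².
Directional factor: 1.0 + 0.5 sin^1.5(70°) = 1.455.
F_nw = 0.6 × 60 × 1.455 = 52.4 ksi.
φR_n = 0.75 × 52.4 × 3.579 = 140.7 kip.

φR_n ≈ 141 kip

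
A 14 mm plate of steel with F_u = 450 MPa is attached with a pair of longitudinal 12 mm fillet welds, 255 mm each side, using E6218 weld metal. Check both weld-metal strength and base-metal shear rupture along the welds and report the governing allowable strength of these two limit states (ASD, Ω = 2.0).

E62XX → F_EXX = 620 MPa.
t_e = 0.707 × 12 = 8.484 mm; L = 510 mm.
Weld metal: R_n/Ω = (1/2.0) × 0.6 × 620 × 8.484 × 510 × 10⁻³ = 804.8 kN.
Base metal (shear rupture): R_n/Ω = (1/2.0) × 0.6 × 450 × 14 × 510 × 10⁻³ = 963.9 kN.
Governing: weld metal.

R_n/Ω ≈ 805 kN (weld metal governs)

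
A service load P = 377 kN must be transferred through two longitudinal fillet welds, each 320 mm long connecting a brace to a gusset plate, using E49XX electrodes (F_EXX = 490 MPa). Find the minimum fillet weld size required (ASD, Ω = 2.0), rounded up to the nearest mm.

Total weld length L = 640 mm.
Required throat t_e = P × Ω / (0.6 F_EXX × L) = 377 × 2.0 / (0.6 × 490 × 640 × 10⁻³) = 4.007 mm.
Required leg w = t_e / 0.707 = 5.668 mm → use 6 mm.

w = 6 mm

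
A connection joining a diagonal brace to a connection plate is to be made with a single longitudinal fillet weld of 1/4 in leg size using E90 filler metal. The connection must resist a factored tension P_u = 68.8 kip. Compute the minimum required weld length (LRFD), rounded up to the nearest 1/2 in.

L = 10 in

E90XX → F_EXX = 90 ksi.
Throat t_e = 0.707 × 0.25 = 0.1767 in.
φr_n = 0.75 × 0.6 × 90 × 0.1767 = 7.158 kip/in.
L_req = P_u / φr_n = 68.8 / 7.158 = 9.611 in total.
Round up → use L = 10 in.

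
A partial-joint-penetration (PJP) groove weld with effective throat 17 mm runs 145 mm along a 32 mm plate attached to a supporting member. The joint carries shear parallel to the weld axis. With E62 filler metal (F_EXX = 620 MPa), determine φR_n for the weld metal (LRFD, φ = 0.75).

φR_n ≈ 688 kN

Effective throat (given) t_e = 17 mm.
A_we = 17 × 145 = 2465 mm².
F_nw = 0.6 F_EXX = 372 MPa.
φR_n = 0.75 × 372 × 2465 × 10⁻³ = 687.7 kN.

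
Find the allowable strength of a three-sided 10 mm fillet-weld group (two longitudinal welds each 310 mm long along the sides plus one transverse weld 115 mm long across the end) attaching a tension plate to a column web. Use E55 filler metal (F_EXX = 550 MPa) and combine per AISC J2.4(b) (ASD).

R_n/Ω ≈ 857 kN

t_e = 0.707 × 10 = 7.07 mm.
R_nwl = 0.6 × 550 × 7.07 × 620 × 10⁻³ = 1447 kN (longitudinal, 2 welds).
R_nwt = 0.6 × 550 × 7.07 × 115 × 10⁻³ = 268.3 kN (transverse, base value).
(i) R_nwl + R_nwt = 1715 kN; (ii) 0.85 R_nwl + 1.5 R_nwt = 1632 kN.
R_n = max = 1715 kN [governs: (i)]; R_n/Ω = 857.4 kN.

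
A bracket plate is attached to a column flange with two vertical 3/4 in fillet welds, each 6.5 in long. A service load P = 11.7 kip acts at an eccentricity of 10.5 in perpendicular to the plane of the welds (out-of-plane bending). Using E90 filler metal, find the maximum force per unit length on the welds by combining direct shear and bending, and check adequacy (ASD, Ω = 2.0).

f_max ≈ 8.77 kip/in; adequate

E90XX → F_EXX = 90 ksi.
L_w = 2 × 6.5 = 13 in; section modulus (unit throat) S = 2 × L²/6 = 14.08 in².
Direct shear f_v = P/L_w = 11.7/13 = 0.9 kip/in.
Moment M = P × e = 11.7 × 10.5 = 122.85 kip·in; bending f_b = M/S = 8.723 kip/in.
f_max = √(f_v² + f_b²) = √(0.9² + 8.723²) = 8.769 kip/in.
r_n/Ω = (1/2.0) × 0.6 × 90 × (0.707 × 0.75) = 14.32 kip/in → adequate.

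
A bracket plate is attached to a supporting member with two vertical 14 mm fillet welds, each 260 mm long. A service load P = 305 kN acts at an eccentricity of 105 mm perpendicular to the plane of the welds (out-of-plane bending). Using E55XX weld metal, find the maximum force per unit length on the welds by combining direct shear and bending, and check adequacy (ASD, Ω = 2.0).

f_max ≈ 1540 N/mm; adequate

E55XX → F_EXX = 550 MPa.
L_w = 2 × 260 = 520 mm; section modulus (unit throat) S = 2 × L²/6 = 22530 mm².
Direct shear f_v = P/L_w = 305×10³/520 = 586.5 N/mm.
Moment M = P × e = 305×10³ × 105 = 32025000 N·mm; bending f_b = M/S = 1421 N/mm.
f_max = √(f_v² + f_b²) = √(586.5² + 1421²) = 1538 N/mm.
r_n/Ω = (1/2.0) × 0.6 × 550 × (0.707 × 14) = 1633 N/mm → adequate.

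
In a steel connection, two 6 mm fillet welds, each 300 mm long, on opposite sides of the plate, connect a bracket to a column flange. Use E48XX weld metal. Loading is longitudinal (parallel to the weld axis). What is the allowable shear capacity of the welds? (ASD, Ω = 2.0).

E48XX → F_EXX = 480 MPa.
Effective throat t_e = 0.707 × 6 = 4.242 mm.
Total length L = 600 mm; A_we = 4.242 × 600 = 2545 mm².
F_nw = 0.6 F_EXX = 0.6 × 480 = 288 MPa.
R_n = 288 × 2545 × 10⁻³ = 733 kN; R_n/Ω = 733/2.0 = 366.5 kN.

R_n/Ω ≈ 367 kN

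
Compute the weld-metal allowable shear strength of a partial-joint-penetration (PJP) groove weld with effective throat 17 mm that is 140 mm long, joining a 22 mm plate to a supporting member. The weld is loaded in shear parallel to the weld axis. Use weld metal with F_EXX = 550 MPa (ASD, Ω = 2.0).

Effective throat (given) t_e = 17 mm.
A_we = 17 × 140 = 2380 mm².
F_nw = 0.6 F_EXX = 330 MPa.
R_n/Ω = (330 × 2380) / 2.0 × 10⁻³ = 392.7 kN.

R_n/Ω ≈ 393 kN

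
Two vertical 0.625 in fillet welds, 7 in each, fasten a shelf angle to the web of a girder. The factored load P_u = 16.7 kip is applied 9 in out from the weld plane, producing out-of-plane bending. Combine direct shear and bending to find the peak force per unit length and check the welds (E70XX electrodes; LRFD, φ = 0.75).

f_max ≈ 9.28 kip/in; adequate

E70XX → F_EXX = 70 ksi.
L_w = 2 × 7 = 14 in; section modulus (unit throat) S = 2 × L²/6 = 16.33 in².
Direct shear f_v = P/L_w = 16.7/14 = 1.193 kip/in.
Moment M = P × e = 16.7 × 9 = 150.3 kip·in; bending f_b = M/S = 9.202 kip/in.
f_max = √(f_v² + f_b²) = √(1.193² + 9.202²) = 9.279 kip/in.
φr_n = 0.75 × 0.6 × 70 × (0.707 × 0.625) = 13.92 kip/in → adequate.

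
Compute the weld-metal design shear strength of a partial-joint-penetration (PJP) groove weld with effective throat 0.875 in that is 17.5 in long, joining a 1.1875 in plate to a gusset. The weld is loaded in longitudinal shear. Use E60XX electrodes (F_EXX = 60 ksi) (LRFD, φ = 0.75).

Effective throat (given) t_e = 0.875 in.
A_we = 0.875 × 17.5 = 15.31 in².
F_nw = 0.6 F_EXX = 36 ksi.
φR_n = 0.75 × 36 × 15.31 = 413.4 kips.

φR_n ≈ 413 kips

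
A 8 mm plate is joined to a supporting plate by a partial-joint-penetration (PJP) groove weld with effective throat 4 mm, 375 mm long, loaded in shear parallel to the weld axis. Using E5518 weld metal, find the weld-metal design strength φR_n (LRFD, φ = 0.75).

φR_n ≈ 371 kN

E55XX → F_EXX = 550 MPa.
Effective throat (given) t_e = 4 mm.
A_we = 4 × 375 = 1500 mm².
F_nw = 0.6 F_EXX = 330 MPa.
φR_n = 0.75 × 330 × 1500 × 10⁻³ = 371.2 kN.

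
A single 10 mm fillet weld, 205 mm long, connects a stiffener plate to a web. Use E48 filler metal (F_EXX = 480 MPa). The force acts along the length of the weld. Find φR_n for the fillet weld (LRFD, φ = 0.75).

φR_n ≈ 313 kN

Effective throat t_e = 0.707 × 10 = 7.07 mm.
Total length L = 205 mm; A_we = 7.07 × 205 = 1449 mm².
F_nw = 0.6 F_EXX = 0.6 × 480 = 288 MPa.
φR_n = 0.75 × 288 × 1449 × 10⁻³ = 313.1 kN.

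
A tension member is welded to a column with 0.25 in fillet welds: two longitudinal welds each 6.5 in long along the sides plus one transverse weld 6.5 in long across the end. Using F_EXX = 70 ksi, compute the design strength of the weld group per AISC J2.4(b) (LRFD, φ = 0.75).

t_e = 0.707 × 0.25 = 0.1767 in.
R_nwl = 0.6 × 70 × 0.1767 × 13 = 96.51 kip (longitudinal, 2 welds).
R_nwt = 0.6 × 70 × 0.1767 × 6.5 = 48.25 kip (transverse, base value).
(i) R_nwl + R_nwt = 144.8 kip; (ii) 0.85 R_nwl + 1.5 R_nwt = 154.4 kip.
R_n = max = 154.4 kip [governs: (ii)]; φR_n = 115.8 kip.

φR_n ≈ 116 kip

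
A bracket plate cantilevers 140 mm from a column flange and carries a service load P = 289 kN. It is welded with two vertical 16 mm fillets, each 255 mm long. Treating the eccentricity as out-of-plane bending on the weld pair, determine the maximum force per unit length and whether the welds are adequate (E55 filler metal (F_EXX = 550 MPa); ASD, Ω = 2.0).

f_max ≈ 1950 N/mm; NOT adequate

L_w = 2 × 255 = 510 mm; section modulus (unit throat) S = 2 × L²/6 = 21680 mm².
Direct shear f_v = P/L_w = 289×10³/510 = 566.7 N/mm.
Moment M = P × e = 289×10³ × 140 = 40460000 N·mm; bending f_b = M/S = 1867 N/mm.
f_max = √(f_v² + f_b²) = √(566.7² + 1867²) = 1951 N/mm.
r_n/Ω = (1/2.0) × 0.6 × 550 × (0.707 × 16) = 1866 N/mm → NOT adequate.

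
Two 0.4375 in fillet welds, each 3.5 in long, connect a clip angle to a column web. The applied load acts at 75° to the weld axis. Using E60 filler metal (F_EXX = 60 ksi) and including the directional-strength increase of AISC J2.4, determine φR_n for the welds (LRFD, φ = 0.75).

φR_n ≈ 86.2 kip

t_e = 0.707 × 0.4375 = 0.3093 in; A_we = 0.3093 × 7 = 2.165 in².
Directional factor: 1.0 + 0.5 sin^1.5(75°) = 1.475.
F_nw = 0.6 × 60 × 1.475 = 53.09 ksi.
φR_n = 0.75 × 53.09 × 2.165 = 86.21 kip.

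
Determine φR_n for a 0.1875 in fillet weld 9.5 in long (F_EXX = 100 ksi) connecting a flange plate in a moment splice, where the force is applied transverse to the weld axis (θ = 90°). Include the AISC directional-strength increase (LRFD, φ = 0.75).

t_e = 0.707 × 0.1875 = 0.1326 in; A_we = 0.1326 × 9.5 = 1.259 in².
Directional factor: 1.0 + 0.5 sin^1.5(90°) = 1.5.
F_nw = 0.6 × 100 × 1.5 = 90 ksi.
φR_n = 0.75 × 90 × 1.259 = 85.01 kips.

φR_n ≈ 85 kips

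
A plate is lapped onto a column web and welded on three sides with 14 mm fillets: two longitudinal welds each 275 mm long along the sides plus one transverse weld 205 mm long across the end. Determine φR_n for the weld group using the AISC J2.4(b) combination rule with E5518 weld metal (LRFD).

E55XX → F_EXX = 550 MPa.
t_e = 0.707 × 14 = 9.898 mm.
R_nwl = 0.6 × 550 × 9.898 × 550 × 10⁻³ = 1796 kN (longitudinal, 2 welds).
R_nwt = 0.6 × 550 × 9.898 × 205 × 10⁻³ = 669.6 kN (transverse, base value).
(i) R_nwl + R_nwt = 2466 kN; (ii) 0.85 R_nwl + 1.5 R_nwt = 2531 kN.
R_n = max = 2531 kN [governs: (ii)]; φR_n = 1899 kN.

φR_n ≈ 1900 kN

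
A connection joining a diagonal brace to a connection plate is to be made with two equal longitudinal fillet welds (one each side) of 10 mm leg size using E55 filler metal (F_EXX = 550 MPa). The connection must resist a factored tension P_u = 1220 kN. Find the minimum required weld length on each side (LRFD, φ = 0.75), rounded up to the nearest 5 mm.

Throat t_e = 0.707 × 10 = 7.07 mm.
φr_n = 0.75 × 0.6 × 550 × 7.07 × 10⁻³ = 1.75 kN/mm.
L_req = P_u / φr_n = 1220 / 1.75 = 697.2 mm total.
Per side: 697.2 / 2 = 348.6 mm.
Round up → use L = 350 mm on each side.

L = 350 mm on each side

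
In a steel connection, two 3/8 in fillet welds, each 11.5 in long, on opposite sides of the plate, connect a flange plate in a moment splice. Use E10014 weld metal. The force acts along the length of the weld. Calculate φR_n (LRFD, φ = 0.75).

E100XX → F_EXX = 100 ksi.
Effective throat t_e = 0.707 × 0.375 = 0.2651 in.
Total length L = 23 in; A_we = 0.2651 × 23 = 6.098 in².
F_nw = 0.6 F_EXX = 0.6 × 100 = 60 ksi.
φR_n = 0.75 × 60 × 6.098 = 274.4 kips.

φR_n ≈ 274 kips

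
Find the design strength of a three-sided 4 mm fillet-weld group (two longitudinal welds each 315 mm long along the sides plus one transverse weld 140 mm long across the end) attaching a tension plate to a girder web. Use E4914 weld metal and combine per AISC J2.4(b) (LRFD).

E49XX → F_EXX = 490 MPa.
t_e = 0.707 × 4 = 2.828 mm.
R_nwl = 0.6 × 490 × 2.828 × 630 × 10⁻³ = 523.8 kN (longitudinal, 2 welds).
R_nwt = 0.6 × 490 × 2.828 × 140 × 10⁻³ = 116.4 kN (transverse, base value).
(i) R_nwl + R_nwt = 640.2 kN; (ii) 0.85 R_nwl + 1.5 R_nwt = 619.8 kN.
R_n = max = 640.2 kN [governs: (i)]; φR_n = 480.2 kN.

φR_n ≈ 480 kN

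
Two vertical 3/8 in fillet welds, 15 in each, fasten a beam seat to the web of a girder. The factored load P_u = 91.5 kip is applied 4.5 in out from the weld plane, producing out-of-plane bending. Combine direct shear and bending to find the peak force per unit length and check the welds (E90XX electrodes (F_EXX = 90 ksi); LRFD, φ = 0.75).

f_max ≈ 6.28 kip/in; adequate

L_w = 2 × 15 = 30 in; section modulus (unit throat) S = 2 × L²/6 = 75 in².
Direct shear f_v = P/L_w = 91.5/30 = 3.05 kip/in.
Moment M = P × e = 91.5 × 4.5 = 411.75 kip·in; bending f_b = M/S = 5.49 kip/in.
f_max = √(f_v² + f_b²) = √(3.05² + 5.49²) = 6.28 kip/in.
φr_n = 0.75 × 0.6 × 90 × (0.707 × 0.375) = 10.74 kip/in → adequate.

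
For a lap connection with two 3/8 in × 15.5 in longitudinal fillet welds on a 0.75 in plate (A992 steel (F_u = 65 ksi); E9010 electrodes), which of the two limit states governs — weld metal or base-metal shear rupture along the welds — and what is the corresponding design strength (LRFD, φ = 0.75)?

φR_n ≈ 333 kips (weld metal governs)

E90XX → F_EXX = 90 ksi.
t_e = 0.707 × 0.375 = 0.2651 in; L = 31 in.
Weld metal: φR_n = 0.75 × 0.6 × 90 × 0.2651 × 31 = 332.9 kips.
Base metal (shear rupture): φR_n = 0.75 × 0.6 × 65 × 0.75 × 31 = 680.1 kips.
Governing: weld metal.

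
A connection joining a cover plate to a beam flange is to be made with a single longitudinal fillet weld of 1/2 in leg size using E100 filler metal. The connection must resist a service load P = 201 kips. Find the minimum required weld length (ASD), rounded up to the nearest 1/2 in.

L = 19 in

E100XX → F_EXX = 100 ksi.
Throat t_e = 0.707 × 0.5 = 0.3535 in.
r_n/Ω = (0.6 × 100 × 0.3535) / 2.0 = 10.6 kip/in.
L_req = P / (r_n/Ω) = 201 / 10.6 = 18.95 in total.
Round up → use L = 19 in.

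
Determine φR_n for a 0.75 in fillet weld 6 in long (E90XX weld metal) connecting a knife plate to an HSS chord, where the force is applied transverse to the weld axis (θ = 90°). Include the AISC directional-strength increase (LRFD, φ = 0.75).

E90XX → F_EXX = 90 ksi.
t_e = 0.707 × 0.75 = 0.5302 in; A_we = 0.5302 × 6 = 3.181 in².
Directional factor: 1.0 + 0.5 sin^1.5(90°) = 1.5.
F_nw = 0.6 × 90 × 1.5 = 81 ksi.
φR_n = 0.75 × 81 × 3.181 = 193.3 kips.

φR_n ≈ 193 kips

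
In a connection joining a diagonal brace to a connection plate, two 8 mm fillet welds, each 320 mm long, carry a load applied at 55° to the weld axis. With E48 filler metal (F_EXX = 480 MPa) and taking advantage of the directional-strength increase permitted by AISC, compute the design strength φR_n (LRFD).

φR_n ≈ 1070 kN

t_e = 0.707 × 8 = 5.656 mm; A_we = 5.656 × 640 = 3620 mm².
Directional factor: 1.0 + 0.5 sin^1.5(55°) = 1.371.
F_nw = 0.6 × 480 × 1.371 = 394.8 MPa.
φR_n = 0.75 × 394.8 × 3620 × 10⁻³ = 1072 kN.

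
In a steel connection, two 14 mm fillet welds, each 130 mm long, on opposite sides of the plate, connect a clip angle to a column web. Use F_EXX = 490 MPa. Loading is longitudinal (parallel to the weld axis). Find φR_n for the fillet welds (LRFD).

φR_n ≈ 567 kN

Effective throat t_e = 0.707 × 14 = 9.898 mm.
Total length L = 260 mm; A_we = 9.898 × 260 = 2573 mm².
F_nw = 0.6 F_EXX = 0.6 × 490 = 294 MPa.
φR_n = 0.75 × 294 × 2573 × 10⁻³ = 567.5 kN.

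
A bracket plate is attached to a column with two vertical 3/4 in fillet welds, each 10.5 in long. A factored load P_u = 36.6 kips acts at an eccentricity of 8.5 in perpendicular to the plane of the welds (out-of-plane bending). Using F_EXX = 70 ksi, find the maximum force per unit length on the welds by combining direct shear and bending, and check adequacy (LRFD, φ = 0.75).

L_w = 2 × 10.5 = 21 in; section modulus (unit throat) S = 2 × L²/6 = 36.75 in².
Direct shear f_v = P/L_w = 36.6/21 = 1.743 kip/in.
Moment M = P × e = 36.6 × 8.5 = 311.1 kip·in; bending f_b = M/S = 8.465 kip/in.
f_max = √(f_v² + f_b²) = √(1.743² + 8.465²) = 8.643 kip/in.
φr_n = 0.75 × 0.6 × 70 × (0.707 × 0.75) = 16.7 kip/in → adequate.

f_max ≈ 8.64 kip/in; adequate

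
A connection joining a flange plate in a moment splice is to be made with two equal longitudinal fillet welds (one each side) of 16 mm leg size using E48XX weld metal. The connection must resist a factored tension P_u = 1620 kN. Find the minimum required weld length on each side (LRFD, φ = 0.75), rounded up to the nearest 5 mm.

E48XX → F_EXX = 480 MPa.
Throat t_e = 0.707 × 16 = 11.31 mm.
φr_n = 0.75 × 0.6 × 480 × 11.31 × 10⁻³ = 2.443 kN/mm.
L_req = P_u / φr_n = 1620 / 2.443 = 663 mm total.
Per side: 663 / 2 = 331.5 mm.
Round up → use L = 335 mm on each side.

L = 335 mm on each side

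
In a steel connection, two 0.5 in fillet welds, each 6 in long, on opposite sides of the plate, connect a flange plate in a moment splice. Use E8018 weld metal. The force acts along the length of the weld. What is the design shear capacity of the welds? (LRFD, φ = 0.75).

E80XX → F_EXX = 80 ksi.
Effective throat t_e = 0.707 × 0.5 = 0.3535 in.
Total length L = 12 in; A_we = 0.3535 × 12 = 4.242 in².
F_nw = 0.6 F_EXX = 0.6 × 80 = 48 ksi.
φR_n = 0.75 × 48 × 4.242 = 152.7 kip.

φR_n ≈ 153 kip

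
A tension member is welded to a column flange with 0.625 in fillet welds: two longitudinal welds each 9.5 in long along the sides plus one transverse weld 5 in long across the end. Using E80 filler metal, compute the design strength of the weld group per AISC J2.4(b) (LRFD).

E80XX → F_EXX = 80 ksi.
t_e = 0.707 × 0.625 = 0.4419 in.
R_nwl = 0.6 × 80 × 0.4419 × 19 = 403 kip (longitudinal, 2 welds).
R_nwt = 0.6 × 80 × 0.4419 × 5 = 106 kip (transverse, base value).
(i) R_nwl + R_nwt = 509 kip; (ii) 0.85 R_nwl + 1.5 R_nwt = 501.6 kip.
R_n = max = 509 kip [governs: (i)]; φR_n = 381.8 kip.

φR_n ≈ 382 kip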